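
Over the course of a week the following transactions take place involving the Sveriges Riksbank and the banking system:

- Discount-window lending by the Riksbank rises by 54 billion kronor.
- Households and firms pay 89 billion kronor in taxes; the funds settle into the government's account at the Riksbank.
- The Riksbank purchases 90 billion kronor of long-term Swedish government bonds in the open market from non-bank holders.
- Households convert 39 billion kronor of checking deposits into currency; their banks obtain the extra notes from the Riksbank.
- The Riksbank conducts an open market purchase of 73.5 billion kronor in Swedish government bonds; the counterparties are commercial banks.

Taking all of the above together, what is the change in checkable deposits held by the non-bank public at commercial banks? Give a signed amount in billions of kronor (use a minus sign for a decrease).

-38 billion

Discount-window loan 54 billion kronor: the counterparty is a bank, so public deposits are unchanged → 0.
Government account inflow 89 billion kronor: non-bank counterparties' bank balances fall → −89B.
Asset purchase (from non-banks) 90 billion kronor: non-bank counterparties' bank balances rise → +90B.
Currency withdrawal 39 billion kronor: non-bank counterparties' bank balances fall → −39B.
OMO purchase (from banks) 73.5 billion kronor: the counterparty is a bank, so public deposits are unchanged → 0.
Net: 0 − 89 + 90 − 39 + 0 = -38 billion.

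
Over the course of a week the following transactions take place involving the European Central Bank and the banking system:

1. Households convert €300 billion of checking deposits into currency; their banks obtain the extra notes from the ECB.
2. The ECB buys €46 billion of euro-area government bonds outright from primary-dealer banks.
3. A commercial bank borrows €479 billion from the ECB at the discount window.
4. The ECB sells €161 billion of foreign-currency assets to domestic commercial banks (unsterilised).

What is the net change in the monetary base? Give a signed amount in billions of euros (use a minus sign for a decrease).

Currency withdrawal €300 billion: just a shift between currency and reserves — both are base money → 0.
OMO purchase (from banks) €46 billion: ECB balance sheet expands → +€46B.
Discount-window loan €479 billion: ECB balance sheet expands → +€479B.
FX sale €161 billion: ECB balance sheet contracts → −€161B.
Net: 0 + 46 + 479 − 161 = +€364 billion.

+€364 billion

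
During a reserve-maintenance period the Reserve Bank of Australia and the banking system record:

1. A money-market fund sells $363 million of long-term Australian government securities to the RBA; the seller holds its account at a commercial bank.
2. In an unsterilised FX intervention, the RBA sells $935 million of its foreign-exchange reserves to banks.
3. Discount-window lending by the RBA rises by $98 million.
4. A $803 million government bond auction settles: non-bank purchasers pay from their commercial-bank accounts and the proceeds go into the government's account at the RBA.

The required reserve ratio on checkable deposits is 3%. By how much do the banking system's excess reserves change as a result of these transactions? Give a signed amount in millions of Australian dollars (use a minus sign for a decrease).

Asset purchase (from non-banks) $363 million: reserves +$363M, deposits +$363M.
FX sale $935 million: reserves −$935M, deposits 0.
Discount-window loan $98 million: reserves +$98M, deposits 0.
Government account inflow $803 million: reserves −$803M, deposits −$803M.
Totals: Δreserves = −$1277M, Δdeposits = −$440M.
Δrequired reserves = 3% × −$440M = −$13.2M.
Δexcess reserves = Δreserves − Δrequired = −$1277M − (−$13.2M) = -$1263.8 million.

-$1263.8 million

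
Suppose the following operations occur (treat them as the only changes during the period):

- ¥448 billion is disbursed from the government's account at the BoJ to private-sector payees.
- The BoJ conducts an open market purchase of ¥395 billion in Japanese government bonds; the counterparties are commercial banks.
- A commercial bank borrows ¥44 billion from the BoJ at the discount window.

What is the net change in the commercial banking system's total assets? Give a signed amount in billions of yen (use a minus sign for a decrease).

+¥492 billion

Government spending ¥448 billion: bank balance sheets expand → +¥448B.
OMO purchase (from banks) ¥395 billion: just an asset swap on bank balance sheets → 0.
Discount-window loan ¥44 billion: bank balance sheets expand → +¥44B.
Net: 448 + 0 + 44 = +¥492 billion.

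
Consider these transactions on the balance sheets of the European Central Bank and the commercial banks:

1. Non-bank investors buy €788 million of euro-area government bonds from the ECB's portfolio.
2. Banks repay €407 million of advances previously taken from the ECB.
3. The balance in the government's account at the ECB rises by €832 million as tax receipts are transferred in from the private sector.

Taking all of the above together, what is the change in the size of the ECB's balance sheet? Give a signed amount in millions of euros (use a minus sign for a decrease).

-€1195 million

Asset sale (to non-banks) €788 million: an ECB asset is shed → −€788M.
Discount-window repayment €407 million: an ECB asset is shed → −€407M.
Government account inflow €832 million: only the composition of liabilities changes → 0.
Net: −788 − 407 + 0 = -€1195 million.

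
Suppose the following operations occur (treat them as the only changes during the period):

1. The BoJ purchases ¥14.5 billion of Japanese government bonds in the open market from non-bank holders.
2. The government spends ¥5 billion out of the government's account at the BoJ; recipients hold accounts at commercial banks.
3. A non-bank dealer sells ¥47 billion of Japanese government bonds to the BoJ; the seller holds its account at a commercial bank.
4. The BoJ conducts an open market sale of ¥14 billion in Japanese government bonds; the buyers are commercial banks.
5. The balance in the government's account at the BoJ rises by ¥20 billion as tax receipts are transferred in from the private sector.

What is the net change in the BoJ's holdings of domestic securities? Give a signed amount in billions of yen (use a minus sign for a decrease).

+¥47.5 billion

BoJ balance sheet:
  Assets:      Securities +¥47.5B
  Liabilities: Bank reserves +¥32.5B, Government deposits +¥15B
Commercial banking system:
  Assets:      Reserves at CB +¥32.5B, Securities +¥14B
  Liabilities: Checkable deposits +¥46.5B
So the change in the BoJ's holdings of domestic securities is +¥47.5 billion.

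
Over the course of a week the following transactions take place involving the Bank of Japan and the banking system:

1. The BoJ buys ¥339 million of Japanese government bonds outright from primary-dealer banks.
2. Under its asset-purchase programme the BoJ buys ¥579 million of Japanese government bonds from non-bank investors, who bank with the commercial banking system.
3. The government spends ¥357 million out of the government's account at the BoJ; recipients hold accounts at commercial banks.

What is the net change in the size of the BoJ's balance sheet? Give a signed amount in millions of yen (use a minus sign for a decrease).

BoJ balance sheet:
  Assets:      Securities +¥918M
  Liabilities: Bank reserves +¥1275M, Government deposits −¥357M
Commercial banking system:
  Assets:      Reserves at CB +¥1275M, Securities −¥339M
  Liabilities: Checkable deposits +¥936M
Change in total BoJ assets = +¥918 million.

+¥918 million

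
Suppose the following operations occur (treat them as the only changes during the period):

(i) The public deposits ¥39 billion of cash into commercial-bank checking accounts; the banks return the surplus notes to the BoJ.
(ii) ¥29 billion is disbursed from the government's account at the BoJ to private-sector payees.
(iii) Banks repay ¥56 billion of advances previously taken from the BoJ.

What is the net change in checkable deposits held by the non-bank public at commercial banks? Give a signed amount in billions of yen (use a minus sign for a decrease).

BoJ balance sheet:
  Assets:      Loans to banks −¥56B
  Liabilities: Bank reserves +¥12B, Currency in circulation −¥39B, Government deposits −¥29B
Commercial banking system:
  Assets:      Reserves at CB +¥12B
  Liabilities: Checkable deposits +¥68B, Borrowings from CB −¥56B
So the change in checkable deposits held by the non-bank public at commercial banks is +¥68 billion.

+¥68 billion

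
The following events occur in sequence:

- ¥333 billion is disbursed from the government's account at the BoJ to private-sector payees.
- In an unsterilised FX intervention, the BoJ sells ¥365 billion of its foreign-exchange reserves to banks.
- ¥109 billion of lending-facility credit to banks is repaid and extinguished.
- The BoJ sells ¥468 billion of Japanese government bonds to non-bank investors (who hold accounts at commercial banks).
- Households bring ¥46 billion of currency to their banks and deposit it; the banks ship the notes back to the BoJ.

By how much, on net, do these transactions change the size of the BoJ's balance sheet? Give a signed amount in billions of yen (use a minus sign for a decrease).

BoJ balance sheet:
  Assets:      Securities −¥468B, Loans to banks −¥109B, Foreign assets −¥365B
  Liabilities: Bank reserves −¥563B, Currency in circulation −¥46B, Government deposits −¥333B
Commercial banking system:
  Assets:      Reserves at CB −¥563B, Foreign assets +¥365B
  Liabilities: Checkable deposits −¥89B, Borrowings from CB −¥109B
Change in total BoJ assets = -¥942 billion.

-¥942 billion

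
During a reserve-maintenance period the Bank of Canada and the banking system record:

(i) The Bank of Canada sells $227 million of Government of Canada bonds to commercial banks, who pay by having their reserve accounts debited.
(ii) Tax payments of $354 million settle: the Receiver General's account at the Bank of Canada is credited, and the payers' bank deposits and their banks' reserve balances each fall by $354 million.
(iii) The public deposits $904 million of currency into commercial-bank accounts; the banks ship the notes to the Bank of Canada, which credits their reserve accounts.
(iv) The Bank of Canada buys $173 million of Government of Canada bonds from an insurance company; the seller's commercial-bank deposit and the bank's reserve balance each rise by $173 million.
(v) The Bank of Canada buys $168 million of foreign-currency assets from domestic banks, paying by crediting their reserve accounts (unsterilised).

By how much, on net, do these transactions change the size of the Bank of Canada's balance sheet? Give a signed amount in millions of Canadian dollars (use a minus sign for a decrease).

Bank of Canada balance sheet:
  Assets:      Securities −$54M, Foreign assets +$168M
  Liabilities: Bank reserves +$664M, Currency in circulation −$904M, Government deposits +$354M
Change in total Bank of Canada assets = +$114 million.

+$114 million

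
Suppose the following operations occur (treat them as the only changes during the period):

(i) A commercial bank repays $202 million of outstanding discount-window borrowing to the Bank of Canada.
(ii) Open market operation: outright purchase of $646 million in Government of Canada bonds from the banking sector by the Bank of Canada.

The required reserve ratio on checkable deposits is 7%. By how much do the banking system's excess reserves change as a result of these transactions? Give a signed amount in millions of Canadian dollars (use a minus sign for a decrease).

+$444 million

Discount-window repayment $202 million: reserves −$202M, deposits 0.
OMO purchase (from banks) $646 million: reserves +$646M, deposits 0.
Totals: Δreserves = +$444M, Δdeposits = 0.
Δrequired reserves = 7% × 0 = 0.
Δexcess reserves = Δreserves − Δrequired = +$444M − (0) = +$444 million.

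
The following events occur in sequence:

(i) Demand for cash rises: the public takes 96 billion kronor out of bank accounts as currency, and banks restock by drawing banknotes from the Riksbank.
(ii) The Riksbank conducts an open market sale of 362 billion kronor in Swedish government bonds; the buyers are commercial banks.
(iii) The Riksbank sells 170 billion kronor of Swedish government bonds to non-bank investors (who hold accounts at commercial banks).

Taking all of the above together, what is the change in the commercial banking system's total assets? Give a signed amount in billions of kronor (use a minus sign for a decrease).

Currency withdrawal 96 billion kronor: bank balance sheets shrink → −96B.
OMO sale (to banks) 362 billion kronor: just an asset swap on bank balance sheets → 0.
Asset sale (to non-banks) 170 billion kronor: bank balance sheets shrink → −170B.
Net: −96 + 0 − 170 = -266 billion.

-266 billion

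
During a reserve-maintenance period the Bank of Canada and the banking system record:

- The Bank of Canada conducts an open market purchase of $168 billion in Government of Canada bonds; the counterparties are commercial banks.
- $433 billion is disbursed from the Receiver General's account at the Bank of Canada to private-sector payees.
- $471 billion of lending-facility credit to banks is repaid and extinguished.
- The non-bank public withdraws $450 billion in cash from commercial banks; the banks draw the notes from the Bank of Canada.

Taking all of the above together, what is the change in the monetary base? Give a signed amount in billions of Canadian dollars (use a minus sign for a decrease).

+$130 billion

OMO purchase (from banks) $168 billion: Bank of Canada balance sheet expands → +$168B.
Government spending $433 billion: a non-base liability converts back to reserves → +$433B.
Discount-window repayment $471 billion: Bank of Canada balance sheet contracts → −$471B.
Currency withdrawal $450 billion: just a shift between currency and reserves — both are base money → 0.
Net: 168 + 433 − 471 + 0 = +$130 billion.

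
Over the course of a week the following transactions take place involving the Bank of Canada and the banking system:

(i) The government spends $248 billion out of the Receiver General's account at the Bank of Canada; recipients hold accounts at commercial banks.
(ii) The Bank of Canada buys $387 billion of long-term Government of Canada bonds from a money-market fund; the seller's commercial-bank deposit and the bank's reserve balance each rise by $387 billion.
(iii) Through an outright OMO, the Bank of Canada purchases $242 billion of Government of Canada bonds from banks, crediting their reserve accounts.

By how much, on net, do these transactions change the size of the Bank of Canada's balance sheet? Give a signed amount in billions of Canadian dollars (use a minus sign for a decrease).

Government spending $248 billion: only the composition of liabilities changes → 0.
Asset purchase (from non-banks) $387 billion: a Bank of Canada asset is acquired → +$387B.
OMO purchase (from banks) $242 billion: a Bank of Canada asset is acquired → +$242B.
Net: 0 + 387 + 242 = +$629 billion.

+$629 billion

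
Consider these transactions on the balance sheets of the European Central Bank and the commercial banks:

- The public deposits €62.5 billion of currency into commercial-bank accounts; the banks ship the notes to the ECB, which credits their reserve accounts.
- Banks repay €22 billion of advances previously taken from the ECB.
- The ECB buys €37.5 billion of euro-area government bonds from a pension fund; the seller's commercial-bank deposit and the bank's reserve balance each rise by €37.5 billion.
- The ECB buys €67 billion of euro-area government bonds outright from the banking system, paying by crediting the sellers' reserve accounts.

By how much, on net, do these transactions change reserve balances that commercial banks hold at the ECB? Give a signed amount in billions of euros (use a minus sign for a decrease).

+€145 billion

ECB balance sheet:
  Assets:      Securities +€104.5B, Loans to banks −€22B
  Liabilities: Bank reserves +€145B, Currency in circulation −€62.5B
Commercial banking system:
  Assets:      Reserves at CB +€145B, Securities −€67B
  Liabilities: Checkable deposits +€100B, Borrowings from CB −€22B
So the change in reserve balances that commercial banks hold at the ECB is +€145 billion.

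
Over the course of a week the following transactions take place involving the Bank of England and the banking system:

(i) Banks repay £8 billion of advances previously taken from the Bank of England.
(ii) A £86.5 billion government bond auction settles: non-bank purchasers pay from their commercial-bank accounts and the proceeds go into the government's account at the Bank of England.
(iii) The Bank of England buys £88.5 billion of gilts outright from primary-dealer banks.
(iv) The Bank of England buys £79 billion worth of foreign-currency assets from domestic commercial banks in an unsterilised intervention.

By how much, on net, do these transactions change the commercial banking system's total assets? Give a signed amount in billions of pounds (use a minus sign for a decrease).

-£94.5 billion

Bank of England balance sheet:
  Assets:      Securities +£88.5B, Loans to banks −£8B, Foreign assets +£79B
  Liabilities: Bank reserves +£73B, Government deposits +£86.5B
Commercial banking system:
  Assets:      Reserves at CB +£73B, Securities −£88.5B, Foreign assets −£79B
  Liabilities: Checkable deposits −£86.5B, Borrowings from CB −£8B
Change in total bank assets = -£94.5 billion.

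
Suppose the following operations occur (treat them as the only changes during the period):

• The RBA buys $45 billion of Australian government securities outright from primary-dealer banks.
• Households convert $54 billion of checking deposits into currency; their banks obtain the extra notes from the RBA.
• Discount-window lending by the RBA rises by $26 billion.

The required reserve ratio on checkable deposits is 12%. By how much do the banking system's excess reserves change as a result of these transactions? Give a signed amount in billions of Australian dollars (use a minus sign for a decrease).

+$23.48 billion

OMO purchase (from banks) $45 billion: reserves +$45B, deposits 0.
Currency withdrawal $54 billion: reserves −$54B, deposits −$54B.
Discount-window loan $26 billion: reserves +$26B, deposits 0.
Totals: Δreserves = +$17B, Δdeposits = −$54B.
Δrequired reserves = 12% × −$54B = −$6.48B.
Δexcess reserves = Δreserves − Δrequired = +$17B − (−$6.48B) = +$23.48 billion.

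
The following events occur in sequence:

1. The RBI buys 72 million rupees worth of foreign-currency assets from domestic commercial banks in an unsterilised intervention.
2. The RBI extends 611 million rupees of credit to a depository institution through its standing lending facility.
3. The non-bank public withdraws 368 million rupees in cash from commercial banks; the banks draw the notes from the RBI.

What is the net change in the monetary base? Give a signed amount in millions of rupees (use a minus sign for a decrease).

+683 million

RBI balance sheet:
  Assets:      Loans to banks +611M, Foreign assets +72M
  Liabilities: Bank reserves +315M, Currency in circulation +368M
Monetary base = currency + reserves: +368M + (+315M) = +683 million.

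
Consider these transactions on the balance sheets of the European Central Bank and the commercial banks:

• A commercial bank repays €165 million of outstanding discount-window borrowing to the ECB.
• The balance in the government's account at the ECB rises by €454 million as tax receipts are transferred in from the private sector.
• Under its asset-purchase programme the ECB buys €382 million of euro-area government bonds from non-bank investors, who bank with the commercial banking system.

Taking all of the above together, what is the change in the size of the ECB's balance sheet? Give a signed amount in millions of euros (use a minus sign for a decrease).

ECB balance sheet:
  Assets:      Securities +€382M, Loans to banks −€165M
  Liabilities: Bank reserves −€237M, Government deposits +€454M
Commercial banking system:
  Assets:      Reserves at CB −€237M
  Liabilities: Checkable deposits −€72M, Borrowings from CB −€165M
Change in total ECB assets = +€217 million.

+€217 million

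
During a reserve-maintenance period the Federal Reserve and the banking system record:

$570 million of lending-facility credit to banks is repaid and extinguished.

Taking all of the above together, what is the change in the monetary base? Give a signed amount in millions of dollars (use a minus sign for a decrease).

-$570 million

Discount-window repayment $570 million: Fed balance sheet contracts → −$570M.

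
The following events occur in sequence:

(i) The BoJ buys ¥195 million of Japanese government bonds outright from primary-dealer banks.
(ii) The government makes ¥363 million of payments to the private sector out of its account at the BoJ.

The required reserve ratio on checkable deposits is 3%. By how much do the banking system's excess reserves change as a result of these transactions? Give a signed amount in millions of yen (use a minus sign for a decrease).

OMO purchase (from banks) ¥195 million: reserves +¥195M, deposits 0.
Government spending ¥363 million: reserves +¥363M, deposits +¥363M.
Totals: Δreserves = +¥558M, Δdeposits = +¥363M.
Δrequired reserves = 3% × +¥363M = +¥10.89M.
Δexcess reserves = Δreserves − Δrequired = +¥558M − (+¥10.89M) = +¥547.11 million.

+¥547.11 million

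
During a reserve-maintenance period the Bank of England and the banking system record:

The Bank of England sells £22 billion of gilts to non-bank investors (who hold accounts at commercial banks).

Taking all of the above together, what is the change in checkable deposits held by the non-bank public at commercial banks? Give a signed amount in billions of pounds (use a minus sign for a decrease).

Asset sale (to non-banks) £22 billion: non-bank counterparties' bank balances fall → −£22B.

-£22 billion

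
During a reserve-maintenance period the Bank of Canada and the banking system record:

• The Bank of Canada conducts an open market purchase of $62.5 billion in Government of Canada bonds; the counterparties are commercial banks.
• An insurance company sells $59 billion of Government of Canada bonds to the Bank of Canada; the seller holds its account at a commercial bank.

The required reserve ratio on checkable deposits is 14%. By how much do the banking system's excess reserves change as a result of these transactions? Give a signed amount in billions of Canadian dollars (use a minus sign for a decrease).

+$113.24 billion

OMO purchase (from banks) $62.5 billion: reserves +$62.5B, deposits 0.
Asset purchase (from non-banks) $59 billion: reserves +$59B, deposits +$59B.
Totals: Δreserves = +$121.5B, Δdeposits = +$59B.
Δrequired reserves = 14% × +$59B = +$8.26B.
Δexcess reserves = Δreserves − Δrequired = +$121.5B − (+$8.26B) = +$113.24 billion.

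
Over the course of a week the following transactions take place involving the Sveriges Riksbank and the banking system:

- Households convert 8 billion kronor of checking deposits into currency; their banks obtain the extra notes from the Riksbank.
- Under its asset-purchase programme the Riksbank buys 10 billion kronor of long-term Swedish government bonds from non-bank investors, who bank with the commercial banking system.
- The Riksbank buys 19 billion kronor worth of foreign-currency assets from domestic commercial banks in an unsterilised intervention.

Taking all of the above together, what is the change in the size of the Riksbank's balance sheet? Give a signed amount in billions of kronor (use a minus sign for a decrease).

Riksbank balance sheet:
  Assets:      Securities +10B, Foreign assets +19B
  Liabilities: Bank reserves +21B, Currency in circulation +8B
Change in total Riksbank assets = +29 billion.

+29 billion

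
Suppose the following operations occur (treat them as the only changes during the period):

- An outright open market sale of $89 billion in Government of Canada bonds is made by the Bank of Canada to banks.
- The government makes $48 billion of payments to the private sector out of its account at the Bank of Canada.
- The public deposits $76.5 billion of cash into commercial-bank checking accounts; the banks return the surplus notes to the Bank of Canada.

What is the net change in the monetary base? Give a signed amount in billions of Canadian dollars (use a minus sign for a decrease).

Bank of Canada balance sheet:
  Assets:      Securities −$89B
  Liabilities: Bank reserves +$35.5B, Currency in circulation −$76.5B, Government deposits −$48B
Commercial banking system:
  Assets:      Reserves at CB +$35.5B, Securities +$89B
  Liabilities: Checkable deposits +$124.5B
Monetary base = currency + reserves: −$76.5B + (+$35.5B) = -$41 billion.

-$41 billion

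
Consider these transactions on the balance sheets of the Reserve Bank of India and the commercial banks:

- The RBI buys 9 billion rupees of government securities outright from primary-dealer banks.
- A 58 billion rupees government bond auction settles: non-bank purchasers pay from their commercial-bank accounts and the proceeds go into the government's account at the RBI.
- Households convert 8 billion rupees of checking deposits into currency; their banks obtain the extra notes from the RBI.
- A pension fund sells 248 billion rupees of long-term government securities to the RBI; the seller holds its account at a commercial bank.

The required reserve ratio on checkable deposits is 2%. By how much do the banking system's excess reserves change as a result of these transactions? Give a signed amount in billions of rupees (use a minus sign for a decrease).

+187.36 billion

OMO purchase (from banks) 9 billion rupees: reserves +9B, deposits 0.
Government account inflow 58 billion rupees: reserves −58B, deposits −58B.
Currency withdrawal 8 billion rupees: reserves −8B, deposits −8B.
Asset purchase (from non-banks) 248 billion rupees: reserves +248B, deposits +248B.
Totals: Δreserves = +191B, Δdeposits = +182B.
Δrequired reserves = 2% × +182B = +3.64B.
Δexcess reserves = Δreserves − Δrequired = +191B − (+3.64B) = +187.36 billion.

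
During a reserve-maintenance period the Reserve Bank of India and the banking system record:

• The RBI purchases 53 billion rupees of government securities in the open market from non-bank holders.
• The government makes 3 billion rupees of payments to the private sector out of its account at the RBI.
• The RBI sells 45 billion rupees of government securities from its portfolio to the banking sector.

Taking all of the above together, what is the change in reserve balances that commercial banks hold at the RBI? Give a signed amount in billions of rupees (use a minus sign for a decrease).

Asset purchase (from non-banks) 53 billion rupees: the RBI pays by crediting reserve accounts → +53B.
Government spending 3 billion rupees: government payments flow into bank reserve accounts → +3B.
OMO sale (to banks) 45 billion rupees: the buying banks pay out of their reserve balances → −45B.
Net: 53 + 3 − 45 = +11 billion.

+11 billion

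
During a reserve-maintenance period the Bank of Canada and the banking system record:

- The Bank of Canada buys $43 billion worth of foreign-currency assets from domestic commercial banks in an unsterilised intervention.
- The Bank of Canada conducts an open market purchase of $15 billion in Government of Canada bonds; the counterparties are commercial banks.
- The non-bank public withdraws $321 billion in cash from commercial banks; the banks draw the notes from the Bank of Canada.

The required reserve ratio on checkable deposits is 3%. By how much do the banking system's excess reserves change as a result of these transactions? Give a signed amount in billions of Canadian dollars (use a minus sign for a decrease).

FX purchase $43 billion: reserves +$43B, deposits 0.
OMO purchase (from banks) $15 billion: reserves +$15B, deposits 0.
Currency withdrawal $321 billion: reserves −$321B, deposits −$321B.
Totals: Δreserves = −$263B, Δdeposits = −$321B.
Δrequired reserves = 3% × −$321B = −$9.63B.
Δexcess reserves = Δreserves − Δrequired = −$263B − (−$9.63B) = -$253.37 billion.

-$253.37 billion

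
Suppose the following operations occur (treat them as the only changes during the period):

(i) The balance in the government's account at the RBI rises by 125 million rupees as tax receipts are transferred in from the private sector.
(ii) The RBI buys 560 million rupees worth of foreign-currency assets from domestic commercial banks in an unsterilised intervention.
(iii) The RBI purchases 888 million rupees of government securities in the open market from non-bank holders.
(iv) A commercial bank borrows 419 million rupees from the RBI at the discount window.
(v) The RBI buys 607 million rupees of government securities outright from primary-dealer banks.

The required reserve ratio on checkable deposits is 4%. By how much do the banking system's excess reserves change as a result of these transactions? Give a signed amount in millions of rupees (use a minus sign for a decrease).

Government account inflow 125 million rupees: reserves −125M, deposits −125M.
FX purchase 560 million rupees: reserves +560M, deposits 0.
Asset purchase (from non-banks) 888 million rupees: reserves +888M, deposits +888M.
Discount-window loan 419 million rupees: reserves +419M, deposits 0.
OMO purchase (from banks) 607 million rupees: reserves +607M, deposits 0.
Totals: Δreserves = +2349M, Δdeposits = +763M.
Δrequired reserves = 4% × +763M = +30.52M.
Δexcess reserves = Δreserves − Δrequired = +2349M − (+30.52M) = +2318.48 million.

+2318.48 million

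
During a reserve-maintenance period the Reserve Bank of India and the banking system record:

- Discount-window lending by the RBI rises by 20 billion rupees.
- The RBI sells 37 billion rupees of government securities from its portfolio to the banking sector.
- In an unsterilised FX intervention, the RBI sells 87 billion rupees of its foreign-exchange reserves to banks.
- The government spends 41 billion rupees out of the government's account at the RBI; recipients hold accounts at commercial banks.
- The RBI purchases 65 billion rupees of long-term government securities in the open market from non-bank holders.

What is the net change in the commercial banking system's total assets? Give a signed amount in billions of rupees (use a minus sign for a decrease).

RBI balance sheet:
  Assets:      Securities +28B, Loans to banks +20B, Foreign assets −87B
  Liabilities: Bank reserves +2B, Government deposits −41B
Commercial banking system:
  Assets:      Reserves at CB +2B, Securities +37B, Foreign assets +87B
  Liabilities: Checkable deposits +106B, Borrowings from CB +20B
Change in total bank assets = +126 billion.

+126 billion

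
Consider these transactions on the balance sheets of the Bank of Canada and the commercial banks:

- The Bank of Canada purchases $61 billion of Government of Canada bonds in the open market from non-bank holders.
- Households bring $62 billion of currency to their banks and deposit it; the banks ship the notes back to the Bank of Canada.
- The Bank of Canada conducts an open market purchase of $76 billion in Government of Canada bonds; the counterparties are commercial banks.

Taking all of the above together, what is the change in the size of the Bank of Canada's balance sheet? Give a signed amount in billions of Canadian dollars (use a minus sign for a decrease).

Asset purchase (from non-banks) $61 billion: a Bank of Canada asset is acquired → +$61B.
Currency deposit $62 billion: only the composition of liabilities changes → 0.
OMO purchase (from banks) $76 billion: a Bank of Canada asset is acquired → +$76B.
Net: 61 + 0 + 76 = +$137 billion.

+$137 billion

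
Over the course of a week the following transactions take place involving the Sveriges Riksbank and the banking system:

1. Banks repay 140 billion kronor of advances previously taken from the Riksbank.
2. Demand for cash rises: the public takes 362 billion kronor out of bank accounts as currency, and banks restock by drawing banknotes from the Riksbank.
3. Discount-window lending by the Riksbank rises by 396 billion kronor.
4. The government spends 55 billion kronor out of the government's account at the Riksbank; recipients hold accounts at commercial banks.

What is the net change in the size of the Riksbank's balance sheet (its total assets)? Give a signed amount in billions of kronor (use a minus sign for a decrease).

Riksbank balance sheet:
  Assets:      Loans to banks +256B
  Liabilities: Bank reserves −51B, Currency in circulation +362B, Government deposits −55B
Commercial banking system:
  Assets:      Reserves at CB −51B
  Liabilities: Checkable deposits −307B, Borrowings from CB +256B
Change in total Riksbank assets = +256 billion.

+256 billion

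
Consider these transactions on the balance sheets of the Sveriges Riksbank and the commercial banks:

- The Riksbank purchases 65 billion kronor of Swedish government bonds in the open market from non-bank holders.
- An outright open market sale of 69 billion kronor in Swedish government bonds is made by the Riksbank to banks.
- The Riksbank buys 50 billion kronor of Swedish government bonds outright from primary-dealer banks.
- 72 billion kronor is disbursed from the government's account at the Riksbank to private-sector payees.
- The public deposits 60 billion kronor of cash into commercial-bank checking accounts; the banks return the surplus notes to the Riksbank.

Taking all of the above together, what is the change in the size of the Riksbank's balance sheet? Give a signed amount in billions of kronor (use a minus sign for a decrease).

+46 billion

Riksbank balance sheet:
  Assets:      Securities +46B
  Liabilities: Bank reserves +178B, Currency in circulation −60B, Government deposits −72B
Commercial banking system:
  Assets:      Reserves at CB +178B, Securities +19B
  Liabilities: Checkable deposits +197B
Change in total Riksbank assets = +46 billion.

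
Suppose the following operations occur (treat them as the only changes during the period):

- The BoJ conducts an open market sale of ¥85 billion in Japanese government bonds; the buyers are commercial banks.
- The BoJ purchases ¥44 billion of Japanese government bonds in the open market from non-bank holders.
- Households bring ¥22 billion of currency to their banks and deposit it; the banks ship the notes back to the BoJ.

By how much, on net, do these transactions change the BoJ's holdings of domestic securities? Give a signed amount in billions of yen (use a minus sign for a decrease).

OMO sale (to banks) ¥85 billion: securities removed from the BoJ's portfolio → −¥85B.
Asset purchase (from non-banks) ¥44 billion: securities added to the BoJ's portfolio → +¥44B.
Currency deposit ¥22 billion: the BoJ's securities portfolio is untouched → 0.
Net: −85 + 44 + 0 = -¥41 billion.

-¥41 billion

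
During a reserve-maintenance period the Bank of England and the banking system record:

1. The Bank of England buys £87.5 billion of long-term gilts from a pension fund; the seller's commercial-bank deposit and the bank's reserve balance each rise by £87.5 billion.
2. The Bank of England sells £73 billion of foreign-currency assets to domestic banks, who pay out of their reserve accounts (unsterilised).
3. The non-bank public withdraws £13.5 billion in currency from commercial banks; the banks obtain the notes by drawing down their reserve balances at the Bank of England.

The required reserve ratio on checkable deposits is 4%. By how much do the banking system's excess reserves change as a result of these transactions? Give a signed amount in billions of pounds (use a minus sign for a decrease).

-£1.96 billion

Asset purchase (from non-banks) £87.5 billion: reserves +£87.5B, deposits +£87.5B.
FX sale £73 billion: reserves −£73B, deposits 0.
Currency withdrawal £13.5 billion: reserves −£13.5B, deposits −£13.5B.
Totals: Δreserves = +£1B, Δdeposits = +£74B.
Δrequired reserves = 4% × +£74B = +£2.96B.
Δexcess reserves = Δreserves − Δrequired = +£1B − (+£2.96B) = -£1.96 billion.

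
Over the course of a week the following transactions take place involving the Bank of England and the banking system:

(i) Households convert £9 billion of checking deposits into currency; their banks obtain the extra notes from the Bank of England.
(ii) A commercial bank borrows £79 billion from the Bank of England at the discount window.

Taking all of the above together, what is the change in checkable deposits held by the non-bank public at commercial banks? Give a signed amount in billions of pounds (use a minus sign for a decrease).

-£9 billion

Currency withdrawal £9 billion: non-bank counterparties' bank balances fall → −£9B.
Discount-window loan £79 billion: the counterparty is a bank, so public deposits are unchanged → 0.
Net: −9 + 0 = -£9 billion.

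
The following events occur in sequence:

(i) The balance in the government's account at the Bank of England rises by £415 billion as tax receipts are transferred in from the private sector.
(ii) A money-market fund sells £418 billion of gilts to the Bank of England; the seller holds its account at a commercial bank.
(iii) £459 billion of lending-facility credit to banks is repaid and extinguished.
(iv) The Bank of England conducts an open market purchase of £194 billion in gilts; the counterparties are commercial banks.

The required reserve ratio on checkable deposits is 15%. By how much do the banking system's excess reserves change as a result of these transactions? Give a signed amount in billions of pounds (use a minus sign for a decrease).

-£262.45 billion

Government account inflow £415 billion: reserves −£415B, deposits −£415B.
Asset purchase (from non-banks) £418 billion: reserves +£418B, deposits +£418B.
Discount-window repayment £459 billion: reserves −£459B, deposits 0.
OMO purchase (from banks) £194 billion: reserves +£194B, deposits 0.
Totals: Δreserves = −£262B, Δdeposits = +£3B.
Δrequired reserves = 15% × +£3B = +£0.45B.
Δexcess reserves = Δreserves − Δrequired = −£262B − (+£0.45B) = -£262.45 billion.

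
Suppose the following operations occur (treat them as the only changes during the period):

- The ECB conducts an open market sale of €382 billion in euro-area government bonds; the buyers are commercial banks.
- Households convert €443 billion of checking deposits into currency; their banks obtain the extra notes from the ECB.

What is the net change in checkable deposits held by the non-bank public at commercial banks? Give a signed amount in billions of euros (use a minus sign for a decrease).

-€443 billion

OMO sale (to banks) €382 billion: the counterparty is a bank, so public deposits are unchanged → 0.
Currency withdrawal €443 billion: non-bank counterparties' bank balances fall → −€443B.
Net: 0 − 443 = -€443 billion.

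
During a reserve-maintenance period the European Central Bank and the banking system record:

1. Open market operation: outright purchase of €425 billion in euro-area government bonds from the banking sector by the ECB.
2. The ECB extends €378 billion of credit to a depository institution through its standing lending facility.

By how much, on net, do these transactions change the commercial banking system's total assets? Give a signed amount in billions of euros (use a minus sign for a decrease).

+€378 billion

OMO purchase (from banks) €425 billion: just an asset swap on bank balance sheets → 0.
Discount-window loan €378 billion: bank balance sheets expand → +€378B.
Net: 0 + 378 = +€378 billion.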